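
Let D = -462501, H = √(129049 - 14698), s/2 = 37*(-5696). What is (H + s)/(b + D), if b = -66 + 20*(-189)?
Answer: 421504/466347 - √114351/466347 ≈ 0.90312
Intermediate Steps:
s = -421504 (s = 2*(37*(-5696)) = 2*(-210752) = -421504)
H = √114351 ≈ 338.16
b = -3846 (b = -66 - 3780 = -3846)
(H + s)/(b + D) = (√114351 - 421504)/(-3846 - 462501) = (-421504 + √114351)/(-466347) = (-421504 + √114351)*(-1/466347) = 421504/466347 - √114351/466347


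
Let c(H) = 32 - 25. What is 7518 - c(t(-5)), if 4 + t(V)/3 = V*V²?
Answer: 7511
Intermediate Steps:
t(V) = -12 + 3*V³ (t(V) = -12 + 3*(V*V²) = -12 + 3*V³)
c(H) = 7
7518 - c(t(-5)) = 7518 - 1*7 = 7518 - 7 = 7511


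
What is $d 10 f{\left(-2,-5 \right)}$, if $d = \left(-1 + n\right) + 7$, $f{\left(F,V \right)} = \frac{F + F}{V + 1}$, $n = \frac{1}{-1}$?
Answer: $50$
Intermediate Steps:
$n = -1$
$f{\left(F,V \right)} = \frac{2 F}{1 + V}$
$d = 5$ ($d = \left(-1 - 1\right) + 7 = -2 + 7 = 5$)
$d 10 f{\left(-2,-5 \right)} = 5 \cdot 10 \cdot 2 \left(-2\right) \frac{1}{1 - 5} = 50 \cdot 2 \left(-2\right) \frac{1}{-4} = 50 \cdot 2 \left(-2\right) \left(- \frac{1}{4}\right) = 50 \cdot 1 = 50$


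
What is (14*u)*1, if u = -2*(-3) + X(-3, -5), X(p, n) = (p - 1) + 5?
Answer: 98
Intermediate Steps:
X(p, n) = 4 + p (X(p, n) = (-1 + p) + 5 = 4 + p)
u = 7 (u = -2*(-3) + (4 - 3) = 6 + 1 = 7)
(14*u)*1 = (14*7)*1 = 98*1 = 98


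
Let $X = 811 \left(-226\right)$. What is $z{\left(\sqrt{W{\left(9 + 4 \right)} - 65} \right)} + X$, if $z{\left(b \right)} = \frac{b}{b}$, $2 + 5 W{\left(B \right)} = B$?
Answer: $-183285$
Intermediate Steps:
$W{\left(B \right)} = - \frac{2}{5} + \frac{B}{5}$
$z{\left(b \right)} = 1$
$X = -183286$
$z{\left(\sqrt{W{\left(9 + 4 \right)} - 65} \right)} + X = 1 - 183286 = -183285$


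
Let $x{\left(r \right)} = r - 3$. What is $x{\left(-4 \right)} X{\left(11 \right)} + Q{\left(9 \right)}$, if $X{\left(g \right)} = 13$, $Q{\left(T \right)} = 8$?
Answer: $-83$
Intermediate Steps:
$x{\left(r \right)} = -3 + r$ ($x{\left(r \right)} = r - 3 = -3 + r$)
$x{\left(-4 \right)} X{\left(11 \right)} + Q{\left(9 \right)} = \left(-3 - 4\right) 13 + 8 = \left(-7\right) 13 + 8 = -91 + 8 = -83$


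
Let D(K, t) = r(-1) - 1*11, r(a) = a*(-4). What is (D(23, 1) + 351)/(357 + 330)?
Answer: 344/687 ≈ 0.50073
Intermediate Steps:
r(a) = -4*a
D(K, t) = -7 (D(K, t) = -4*(-1) - 1*11 = 4 - 11 = -7)
(D(23, 1) + 351)/(357 + 330) = (-7 + 351)/(357 + 330) = 344/687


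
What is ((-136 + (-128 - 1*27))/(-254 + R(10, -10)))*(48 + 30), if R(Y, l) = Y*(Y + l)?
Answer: 11349/127 ≈ 89.362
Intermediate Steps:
((-136 + (-128 - 1*27))/(-254 + R(10, -10)))*(48 + 30) = ((-136 + (-128 - 1*27))/(-254 + 10*(10 - 10)))*(48 + 30) = ((-136 + (-128 - 27))/(-254 + 10*0))*78 = ((-136 - 155)/(-254 + 0))*78 = -291/(-254)*78 = -291*(-1/254)*78 = (291/254)*78 = 11349/127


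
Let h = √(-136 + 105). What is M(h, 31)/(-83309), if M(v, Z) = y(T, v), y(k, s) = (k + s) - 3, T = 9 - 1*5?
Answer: -1/83309 - I*√31/83309 ≈ -1.2004e-5 - 6.6833e-5*I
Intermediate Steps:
T = 4 (T = 9 - 5 = 4)
h = I*√31 (h = √(-31) = I*√31 ≈ 5.5678*I)
y(k, s) = -3 + k + s
M(v, Z) = 1 + v (M(v, Z) = -3 + 4 + v = 1 + v)
M(h, 31)/(-83309) = (1 + I*√31)/(-83309) = (1 + I*√31)*(-1/83309) = -1/83309 - I*√31/83309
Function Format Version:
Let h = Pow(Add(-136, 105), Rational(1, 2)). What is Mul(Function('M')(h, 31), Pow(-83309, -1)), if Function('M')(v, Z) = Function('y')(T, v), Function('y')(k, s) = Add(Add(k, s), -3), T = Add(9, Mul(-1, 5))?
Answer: Add(Rational(-1, 83309), Mul(Rational(-1, 83309), I, Pow(31, Rational(1, 2)))) ≈ Add(-1.2004e-5, Mul(-6.6833e-5, I))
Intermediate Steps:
T = 4 (T = Add(9, -5) = 4)
h = Mul(I, Pow(31, Rational(1, 2))) (h = Pow(-31, Rational(1, 2)) = Mul(I, Pow(31, Rational(1, 2))) ≈ Mul(5.5678, I))
Function('y')(k, s) = Add(-3, k, s)
Function('M')(v, Z) = Add(1, v) (Function('M')(v, Z) = Add(-3, 4, v) = Add(1, v))
Mul(Function('M')(h, 31), Pow(-83309, -1)) = Mul(Add(1, Mul(I, Pow(31, Rational(1, 2)))), Pow(-83309, -1)) = Mul(Add(1, Mul(I, Pow(31, Rational(1, 2)))), Rational(-1, 83309)) = Add(Rational(-1, 83309), Mul(Rational(-1, 83309), I, Pow(31, Rational(1, 2))))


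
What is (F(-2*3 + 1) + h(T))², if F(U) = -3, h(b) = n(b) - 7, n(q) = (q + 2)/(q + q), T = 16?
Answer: 22801/256 ≈ 89.066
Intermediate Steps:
n(q) = (2 + q)/(2*q) (n(q) = (2 + q)/((2*q)) = (2 + q)*(1/(2*q)) = (2 + q)/(2*q))
h(b) = -7 + (2 + b)/(2*b) (h(b) = (2 + b)/(2*b) - 7 = -7 + (2 + b)/(2*b))
(F(-2*3 + 1) + h(T))² = (-3 + (-13/2 + 1/16))² = (-3 - 103/16)² = (-151/16)² = 22801/256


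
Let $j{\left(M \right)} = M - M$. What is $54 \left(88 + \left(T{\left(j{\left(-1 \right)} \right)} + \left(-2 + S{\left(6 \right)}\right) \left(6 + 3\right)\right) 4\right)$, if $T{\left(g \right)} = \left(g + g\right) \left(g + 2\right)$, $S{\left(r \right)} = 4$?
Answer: $8640$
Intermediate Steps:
$j{\left(M \right)} = 0$
$T{\left(g \right)} = 2 g \left(2 + g\right)$
$54 \left(88 + \left(T{\left(j{\left(-1 \right)} \right)} + \left(-2 + S{\left(6 \right)}\right) \left(6 + 3\right)\right) 4\right) = 54 \left(88 + \left(2 \cdot 0 \left(2 + 0\right) + \left(-2 + 4\right) \left(6 + 3\right)\right) 4\right) = 54 \left(88 + \left(2 \cdot 0 \cdot 2 + 2 \cdot 9\right) 4\right) = 54 \left(88 + \left(0 + 18\right) 4\right) = 54 \left(88 + 18 \cdot 4\right) = 54 \left(88 + 72\right) = 54 \cdot 160 = 8640$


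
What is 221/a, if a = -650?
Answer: -17/50 ≈ -0.34000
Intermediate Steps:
221/a = 221/(-650) = 221*(-1/650) = -17/50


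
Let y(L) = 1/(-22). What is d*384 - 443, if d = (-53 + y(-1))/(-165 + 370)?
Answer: -1223029/2255 ≈ -542.36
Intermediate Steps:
y(L) = -1/22
d = -1167/4510 (d = (-53 - 1/22)/(-165 + 370) = -1167/22/205 = -1167/22*1/205 = -1167/4510 ≈ -0.25876)
d*384 - 443 = -1167/4510*384 - 443 = -224064/2255 - 443 = -1223029/2255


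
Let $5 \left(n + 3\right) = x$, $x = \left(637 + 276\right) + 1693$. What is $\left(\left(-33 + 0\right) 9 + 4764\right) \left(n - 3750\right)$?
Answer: $- \frac{72182253}{5} \approx -1.4436 \cdot 10^{7}$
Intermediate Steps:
$x = 2606$ ($x = 913 + 1693 = 2606$)
$n = \frac{2591}{5}$ ($n = -3 + \frac{1}{5} \cdot 2606 = -3 + \frac{2606}{5} = \frac{2591}{5} \approx 518.2$)
$\left(\left(-33 + 0\right) 9 + 4764\right) \left(n - 3750\right) = \left(\left(-33 + 0\right) 9 + 4764\right) \left(\frac{2591}{5} - 3750\right) = \left(\left(-33\right) 9 + 4764\right) \left(- \frac{16159}{5}\right) = \left(-297 + 4764\right) \left(- \frac{16159}{5}\right) = 4467 \left(- \frac{16159}{5}\right) = - \frac{72182253}{5}$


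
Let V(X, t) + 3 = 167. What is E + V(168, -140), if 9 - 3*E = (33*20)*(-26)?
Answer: 5887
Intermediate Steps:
E = 5723 (E = 3 - 33*20*(-26)/3 = 3 - 220*(-26) = 3 - 1/3*(-17160) = 3 + 5720 = 5723)
V(X, t) = 164 (V(X, t) = -3 + 167 = 164)
E + V(168, -140) = 5723 + 164 = 5887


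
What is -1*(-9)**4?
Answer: -6561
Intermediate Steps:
-1*(-9)**4 = -1*6561 = -6561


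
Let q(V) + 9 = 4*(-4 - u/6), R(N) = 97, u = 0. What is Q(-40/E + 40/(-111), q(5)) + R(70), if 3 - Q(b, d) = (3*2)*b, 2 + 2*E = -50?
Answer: 44700/481 ≈ 92.931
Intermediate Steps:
E = -26 (E = -1 + (½)*(-50) = -1 - 25 = -26)
q(V) = -25 (q(V) = -9 + 4*(-4 - 0/6) = -9 + 4*(-4 - 1*0) = -9 + 4*(-4 + 0) = -9 + 4*(-4) = -9 - 16 = -25)
Q(b, d) = 3 - 6*b (Q(b, d) = 3 - 3*2*b = 3 - 6*b)
Q(-40/E + 40/(-111), q(5)) + R(70) = (3 - 6*(-40/(-26) + 40/(-111))) + 97 = (3 - 6*(-40*(-1/26) + 40*(-1/111))) + 97 = (3 - 6*(20/13 - 40/111)) + 97 = (3 - 6*1700/1443) + 97 = (3 - 3400/481) + 97 = -1957/481 + 97 = 44700/481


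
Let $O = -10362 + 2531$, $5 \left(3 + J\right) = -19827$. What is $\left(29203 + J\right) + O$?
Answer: $\frac{87018}{5} \approx 17404.0$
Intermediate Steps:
$J = - \frac{19842}{5}$ ($J = -3 + \frac{1}{5} \left(-19827\right) = -3 - \frac{19827}{5} = - \frac{19842}{5} \approx -3968.4$)
$O = -7831$
$\left(29203 + J\right) + O = \left(29203 - \frac{19842}{5}\right) - 7831 = \frac{126173}{5} - 7831 = \frac{87018}{5}$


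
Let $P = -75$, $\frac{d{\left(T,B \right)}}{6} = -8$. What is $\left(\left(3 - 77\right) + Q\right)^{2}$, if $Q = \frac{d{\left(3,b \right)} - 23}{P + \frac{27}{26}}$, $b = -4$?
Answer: $\frac{19727887936}{3697929} \approx 5334.8$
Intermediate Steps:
$d{\left(T,B \right)} = -48$ ($d{\left(T,B \right)} = 6 \left(-8\right) = -48$)
$Q = \frac{1846}{1923}$ ($Q = \frac{-48 - 23}{-75 + \frac{27}{26}} = - \frac{71}{-75 + 27 \cdot \frac{1}{26}} = - \frac{71}{-75 + \frac{27}{26}} = - \frac{71}{- \frac{1923}{26}} = \left(-71\right) \left(- \frac{26}{1923}\right) = \frac{1846}{1923} \approx 0.95996$)
$\left(\left(3 - 77\right) + Q\right)^{2} = \left(\left(3 - 77\right) + \frac{1846}{1923}\right)^{2} = \left(-74 + \frac{1846}{1923}\right)^{2} = \left(- \frac{140456}{1923}\right)^{2} = \frac{19727887936}{3697929}$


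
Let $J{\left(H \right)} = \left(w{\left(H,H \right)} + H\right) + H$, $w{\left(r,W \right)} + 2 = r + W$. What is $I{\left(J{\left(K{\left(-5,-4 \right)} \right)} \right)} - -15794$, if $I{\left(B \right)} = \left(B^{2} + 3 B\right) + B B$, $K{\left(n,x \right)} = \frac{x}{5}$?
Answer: $\frac{395812}{25} \approx 15832.0$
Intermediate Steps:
$w{\left(r,W \right)} = -2 + W + r$ ($w{\left(r,W \right)} = -2 + \left(r + W\right) = -2 + \left(W + r\right) = -2 + W + r$)
$K{\left(n,x \right)} = \frac{x}{5}$ ($K{\left(n,x \right)} = x \frac{1}{5} = \frac{x}{5}$)
$J{\left(H \right)} = -2 + 4 H$ ($J{\left(H \right)} = \left(\left(-2 + H + H\right) + H\right) + H = \left(\left(-2 + 2 H\right) + H\right) + H = \left(-2 + 3 H\right) + H = -2 + 4 H$)
$I{\left(B \right)} = 2 B^{2} + 3 B$ ($I{\left(B \right)} = \left(B^{2} + 3 B\right) + B^{2} = 2 B^{2} + 3 B$)
$I{\left(J{\left(K{\left(-5,-4 \right)} \right)} \right)} - -15794 = \left(-2 + 4 \cdot \frac{1}{5} \left(-4\right)\right) \left(3 + 2 \left(-2 + 4 \cdot \frac{1}{5} \left(-4\right)\right)\right) - -15794 = \left(-2 + 4 \left(- \frac{4}{5}\right)\right) \left(3 + 2 \left(-2 + 4 \left(- \frac{4}{5}\right)\right)\right) + 15794 = \left(-2 - \frac{16}{5}\right) \left(3 + 2 \left(-2 - \frac{16}{5}\right)\right) + 15794 = - \frac{26 \left(3 + 2 \left(- \frac{26}{5}\right)\right)}{5} + 15794 = - \frac{26 \left(3 - \frac{52}{5}\right)}{5} + 15794 = \left(- \frac{26}{5}\right) \left(- \frac{37}{5}\right) + 15794 = \frac{962}{25} + 15794 = \frac{395812}{25}$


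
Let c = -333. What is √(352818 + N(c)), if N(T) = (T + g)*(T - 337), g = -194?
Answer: 2*√176477 ≈ 840.18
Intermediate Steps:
N(T) = (-337 + T)*(-194 + T) (N(T) = (T - 194)*(T - 337) = (-194 + T)*(-337 + T) = (-337 + T)*(-194 + T))
√(352818 + N(c)) = √(352818 + (65378 + (-333)² - 531*(-333))) = √(352818 + (65378 + 110889 + 176823)) = √(352818 + 353090) = √705908 = 2*√176477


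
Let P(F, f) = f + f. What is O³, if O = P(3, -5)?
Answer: -1000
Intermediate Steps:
P(F, f) = 2*f
O = -10 (O = 2*(-5) = -10)
O³ = (-10)³ = -1000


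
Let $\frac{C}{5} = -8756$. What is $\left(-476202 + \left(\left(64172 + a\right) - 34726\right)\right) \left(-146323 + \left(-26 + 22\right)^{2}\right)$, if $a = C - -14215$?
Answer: $69689096547$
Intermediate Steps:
$C = -43780$ ($C = 5 \left(-8756\right) = -43780$)
$a = -29565$ ($a = -43780 - -14215 = -43780 + 14215 = -29565$)
$\left(-476202 + \left(\left(64172 + a\right) - 34726\right)\right) \left(-146323 + \left(-26 + 22\right)^{2}\right) = \left(-476202 + \left(\left(64172 - 29565\right) - 34726\right)\right) \left(-146323 + \left(-26 + 22\right)^{2}\right) = \left(-476202 + \left(34607 - 34726\right)\right) \left(-146323 + \left(-4\right)^{2}\right) = \left(-476202 - 119\right) \left(-146323 + 16\right) = \left(-476321\right) \left(-146307\right) = 69689096547$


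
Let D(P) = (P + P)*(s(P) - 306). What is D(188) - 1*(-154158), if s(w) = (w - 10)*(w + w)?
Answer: 25204030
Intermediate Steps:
s(w) = 2*w*(-10 + w) (s(w) = (-10 + w)*(2*w) = 2*w*(-10 + w))
D(P) = 2*P*(-306 + 2*P*(-10 + P)) (D(P) = (P + P)*(2*P*(-10 + P) - 306) = (2*P)*(-306 + 2*P*(-10 + P)) = 2*P*(-306 + 2*P*(-10 + P)))
D(188) - 1*(-154158) = 4*188*(-153 + 188*(-10 + 188)) - 1*(-154158) = 4*188*(-153 + 188*178) + 154158 = 4*188*(-153 + 33464) + 154158 = 4*188*33311 + 154158 = 25049872 + 154158 = 25204030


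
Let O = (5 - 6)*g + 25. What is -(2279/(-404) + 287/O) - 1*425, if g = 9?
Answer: -706671/1616 ≈ -437.30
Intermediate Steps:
O = 16 (O = (5 - 6)*9 + 25 = -1*9 + 25 = -9 + 25 = 16)
-(2279/(-404) + 287/O) - 1*425 = -(2279/(-404) + 287/16) - 1*425 = -(2279*(-1/404) + 287*(1/16)) - 425 = -(-2279/404 + 287/16) - 425 = -1*19871/1616 - 425 = -19871/1616 - 425 = -706671/1616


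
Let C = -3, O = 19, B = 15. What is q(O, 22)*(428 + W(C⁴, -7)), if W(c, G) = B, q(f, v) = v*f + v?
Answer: 194920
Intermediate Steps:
q(f, v) = v + f*v (q(f, v) = f*v + v = v + f*v)
W(c, G) = 15
q(O, 22)*(428 + W(C⁴, -7)) = (22*(1 + 19))*(428 + 15) = (22*20)*443 = 440*443 = 194920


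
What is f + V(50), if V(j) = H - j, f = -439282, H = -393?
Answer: -439725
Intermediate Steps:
V(j) = -393 - j
f + V(50) = -439282 + (-393 - 1*50) = -439282 + (-393 - 50) = -439282 - 443 = -439725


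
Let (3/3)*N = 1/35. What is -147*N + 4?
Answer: -⅕ ≈ -0.20000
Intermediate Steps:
N = 1/35 ≈ 0.028571
-147*N + 4 = -147*1/35 + 4 = -21/5 + 4 = -⅕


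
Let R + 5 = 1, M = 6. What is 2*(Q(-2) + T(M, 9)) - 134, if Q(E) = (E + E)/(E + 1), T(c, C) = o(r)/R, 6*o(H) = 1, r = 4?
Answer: -1513/12 ≈ -126.08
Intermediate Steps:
o(H) = ⅙ (o(H) = (⅙)*1 = ⅙)
R = -4 (R = -5 + 1 = -4)
T(c, C) = -1/24 (T(c, C) = (⅙)/(-4) = (⅙)*(-¼) = -1/24)
Q(E) = 2*E/(1 + E) (Q(E) = (2*E)/(1 + E) = 2*E/(1 + E))
2*(Q(-2) + T(M, 9)) - 134 = 2*(2*(-2)/(1 - 2) - 1/24) - 134 = 2*(2*(-2)/(-1) - 1/24) - 134 = 2*(2*(-2)*(-1) - 1/24) - 134 = 2*(4 - 1/24) - 134 = 2*(95/24) - 134 = 95/12 - 134 = -1513/12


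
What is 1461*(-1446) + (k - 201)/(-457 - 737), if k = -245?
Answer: -1261225559/597 ≈ -2.1126e+6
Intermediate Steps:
1461*(-1446) + (k - 201)/(-457 - 737) = 1461*(-1446) + (-245 - 201)/(-457 - 737) = -2112606 - 446/(-1194) = -2112606 - 446*(-1/1194) = -2112606 + 223/597 = -1261225559/597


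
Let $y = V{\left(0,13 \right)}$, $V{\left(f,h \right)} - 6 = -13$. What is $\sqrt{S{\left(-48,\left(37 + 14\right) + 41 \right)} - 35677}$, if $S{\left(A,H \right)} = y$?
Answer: $2 i \sqrt{8921} \approx 188.9 i$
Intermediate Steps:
$V{\left(f,h \right)} = -7$ ($V{\left(f,h \right)} = 6 - 13 = -7$)
$y = -7$
$S{\left(A,H \right)} = -7$
$\sqrt{S{\left(-48,\left(37 + 14\right) + 41 \right)} - 35677} = \sqrt{-7 - 35677} = \sqrt{-35684} = 2 i \sqrt{8921}$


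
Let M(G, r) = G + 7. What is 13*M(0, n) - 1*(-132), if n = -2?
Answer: 223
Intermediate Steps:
M(G, r) = 7 + G
13*M(0, n) - 1*(-132) = 13*(7 + 0) - 1*(-132) = 13*7 + 132 = 91 + 132 = 223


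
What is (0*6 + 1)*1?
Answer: 1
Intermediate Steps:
(0*6 + 1)*1 = (0 + 1)*1 = 1*1 = 1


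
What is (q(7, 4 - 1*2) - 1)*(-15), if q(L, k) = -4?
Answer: 75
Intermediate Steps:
(q(7, 4 - 1*2) - 1)*(-15) = (-4 - 1)*(-15) = -5*(-15) = 75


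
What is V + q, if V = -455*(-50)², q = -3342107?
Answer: -4479607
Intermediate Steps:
V = -1137500 (V = -455*2500 = -1137500)
V + q = -1137500 - 3342107 = -4479607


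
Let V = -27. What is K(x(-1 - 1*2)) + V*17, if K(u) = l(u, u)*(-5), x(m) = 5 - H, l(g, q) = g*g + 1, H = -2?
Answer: -709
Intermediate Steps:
l(g, q) = 1 + g² (l(g, q) = g² + 1 = 1 + g²)
x(m) = 7 (x(m) = 5 - 1*(-2) = 5 + 2 = 7)
K(u) = -5 - 5*u² (K(u) = (1 + u²)*(-5) = -5 - 5*u²)
K(x(-1 - 1*2)) + V*17 = (-5 - 5*7²) - 27*17 = (-5 - 5*49) - 459 = (-5 - 245) - 459 = -250 - 459 = -709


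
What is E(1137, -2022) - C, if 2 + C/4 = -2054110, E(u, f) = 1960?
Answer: 8218408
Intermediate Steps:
C = -8216448 (C = -8 + 4*(-2054110) = -8 - 8216440 = -8216448)
E(1137, -2022) - C = 1960 - 1*(-8216448) = 1960 + 8216448 = 8218408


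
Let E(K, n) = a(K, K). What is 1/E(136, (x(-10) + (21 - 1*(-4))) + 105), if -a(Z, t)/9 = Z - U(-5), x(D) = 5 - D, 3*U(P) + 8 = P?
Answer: -1/1263 ≈ -0.00079177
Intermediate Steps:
U(P) = -8/3 + P/3
a(Z, t) = -39 - 9*Z (a(Z, t) = -9*(Z - (-8/3 + (⅓)*(-5))) = -9*(Z - (-8/3 - 5/3)) = -9*(Z - 1*(-13/3)) = -9*(Z + 13/3) = -9*(13/3 + Z) = -39 - 9*Z)
E(K, n) = -39 - 9*K
1/E(136, (x(-10) + (21 - 1*(-4))) + 105) = 1/(-39 - 9*136) = 1/(-39 - 1224) = 1/(-1263) = -1/1263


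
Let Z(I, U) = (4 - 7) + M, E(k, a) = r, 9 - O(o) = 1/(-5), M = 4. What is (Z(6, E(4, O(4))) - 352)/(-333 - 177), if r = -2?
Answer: 117/170 ≈ 0.68824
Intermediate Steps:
O(o) = 46/5 (O(o) = 9 - 1/(-5) = 9 - 1*(-⅕) = 9 + ⅕ = 46/5)
E(k, a) = -2
Z(I, U) = 1 (Z(I, U) = (4 - 7) + 4 = -3 + 4 = 1)
(Z(6, E(4, O(4))) - 352)/(-333 - 177) = (1 - 352)/(-333 - 177) = -351/(-510) = -351*(-1/510) = 117/170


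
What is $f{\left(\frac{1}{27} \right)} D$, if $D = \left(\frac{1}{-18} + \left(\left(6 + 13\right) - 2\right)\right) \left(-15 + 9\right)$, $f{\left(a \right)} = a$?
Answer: $- \frac{305}{81} \approx -3.7654$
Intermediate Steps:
$D = - \frac{305}{3}$ ($D = \left(- \frac{1}{18} + \left(19 - 2\right)\right) \left(-6\right) = \left(- \frac{1}{18} + 17\right) \left(-6\right) = \frac{305}{18} \left(-6\right) = - \frac{305}{3} \approx -101.67$)
$f{\left(\frac{1}{27} \right)} D = \frac{1}{27} \left(- \frac{305}{3}\right) = - \frac{305}{81}$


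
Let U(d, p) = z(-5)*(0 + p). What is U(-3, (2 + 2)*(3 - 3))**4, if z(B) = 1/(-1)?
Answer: 0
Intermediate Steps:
z(B) = -1
U(d, p) = -p (U(d, p) = -(0 + p) = -p)
U(-3, (2 + 2)*(3 - 3))**4 = (-(2 + 2)*(3 - 3))**4 = (-4*0)**4 = (-1*0)**4 = 0**4 = 0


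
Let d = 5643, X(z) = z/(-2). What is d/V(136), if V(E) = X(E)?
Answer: -5643/68 ≈ -82.985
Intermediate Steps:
X(z) = -z/2 (X(z) = z*(-1/2) = -z/2)
V(E) = -E/2
d/V(136) = 5643/((-1/2*136)) = 5643/(-68) = 5643*(-1/68) = -5643/68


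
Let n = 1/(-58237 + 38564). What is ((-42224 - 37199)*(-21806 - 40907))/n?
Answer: -97988352526127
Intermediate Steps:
n = -1/19673 (n = 1/(-19673) = -1/19673 ≈ -5.0831e-5)
((-42224 - 37199)*(-21806 - 40907))/n = ((-42224 - 37199)*(-21806 - 40907))/(-1/19673) = -79423*(-62713)*(-19673) = 4980854599*(-19673) = -97988352526127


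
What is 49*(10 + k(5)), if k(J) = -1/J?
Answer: 2401/5 ≈ 480.20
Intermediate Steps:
49*(10 + k(5)) = 49*(10 - 1/5) = 49*(49/5) = 2401/5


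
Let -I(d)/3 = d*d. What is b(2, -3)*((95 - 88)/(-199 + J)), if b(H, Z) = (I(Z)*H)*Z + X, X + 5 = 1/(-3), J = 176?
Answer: -3290/69 ≈ -47.681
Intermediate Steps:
I(d) = -3*d**2 (I(d) = -3*d*d = -3*d**2)
X = -16/3 (X = -5 + 1/(-3) = -5 - 1/3 = -16/3 ≈ -5.3333)
b(H, Z) = -16/3 - 3*H*Z**3 (b(H, Z) = ((-3*Z**2)*H)*Z - 16/3 = (-3*H*Z**2)*Z - 16/3 = -3*H*Z**3 - 16/3 = -16/3 - 3*H*Z**3)
b(2, -3)*((95 - 88)/(-199 + J)) = (-16/3 - 3*2*(-3)**3)*((95 - 88)/(-199 + 176)) = (-16/3 - 3*2*(-27))*(7/(-23)) = (-16/3 + 162)*(7*(-1/23)) = (470/3)*(-7/23) = -3290/69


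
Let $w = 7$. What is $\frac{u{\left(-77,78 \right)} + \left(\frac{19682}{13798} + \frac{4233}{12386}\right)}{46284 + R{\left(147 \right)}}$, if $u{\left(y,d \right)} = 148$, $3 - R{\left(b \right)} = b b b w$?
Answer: $- \frac{1421982685}{210678278702804} \approx -6.7495 \cdot 10^{-6}$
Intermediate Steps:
$R{\left(b \right)} = 3 - 7 b^{3}$ ($R{\left(b \right)} = 3 - b b b 7 = 3 - b b^{2} \cdot 7 = 3 - b^{3} \cdot 7 = 3 - 7 b^{3}$)
$\frac{u{\left(-77,78 \right)} + \left(\frac{19682}{13798} + \frac{4233}{12386}\right)}{46284 + R{\left(147 \right)}} = \frac{148 + \left(\frac{19682}{13798} + \frac{4233}{12386}\right)}{46284 + \left(3 - 7 \cdot 147^{3}\right)} = \frac{148 + \left(19682 \cdot \frac{1}{13798} + 4233 \cdot \frac{1}{12386}\right)}{46284 + \left(3 - 22235661\right)} = \frac{148 + \left(\frac{9841}{6899} + \frac{4233}{12386}\right)}{46284 + \left(3 - 22235661\right)} = \frac{148 + \frac{151094093}{85451014}}{46284 - 22235658} = \frac{12797844165}{85451014 \left(-22189374\right)} = \frac{12797844165}{85451014} \left(- \frac{1}{22189374}\right) = - \frac{1421982685}{210678278702804}$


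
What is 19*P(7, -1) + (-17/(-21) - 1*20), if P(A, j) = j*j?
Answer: -4/21 ≈ -0.19048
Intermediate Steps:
P(A, j) = j**2
19*P(7, -1) + (-17/(-21) - 1*20) = 19*(-1)**2 + (-17/(-21) - 1*20) = 19*1 + (-17*(-1/21) - 20) = 19 + (17/21 - 20) = 19 - 403/21 = -4/21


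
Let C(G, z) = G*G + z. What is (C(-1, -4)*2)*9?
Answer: -54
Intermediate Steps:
C(G, z) = z + G**2 (C(G, z) = G**2 + z = z + G**2)
(C(-1, -4)*2)*9 = ((-4 + (-1)**2)*2)*9 = ((-4 + 1)*2)*9 = -3*2*9 = -6*9 = -54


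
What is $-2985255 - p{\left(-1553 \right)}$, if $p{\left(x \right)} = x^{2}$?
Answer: $-5397064$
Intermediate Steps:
$-2985255 - p{\left(-1553 \right)} = -2985255 - \left(-1553\right)^{2} = -2985255 - 2411809 = -5397064$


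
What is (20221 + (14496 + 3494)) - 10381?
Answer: 27830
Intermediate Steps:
(20221 + (14496 + 3494)) - 10381 = (20221 + 17990) - 10381 = 38211 - 10381 = 27830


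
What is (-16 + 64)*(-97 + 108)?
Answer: 528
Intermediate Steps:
(-16 + 64)*(-97 + 108) = 48*11 = 528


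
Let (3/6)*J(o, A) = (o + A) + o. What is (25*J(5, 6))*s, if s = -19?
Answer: -15200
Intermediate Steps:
J(o, A) = 2*A + 4*o (J(o, A) = 2*((o + A) + o) = 2*((A + o) + o) = 2*(A + 2*o) = 2*A + 4*o)
(25*J(5, 6))*s = (25*(2*6 + 4*5))*(-19) = (25*(12 + 20))*(-19) = (25*32)*(-19) = 800*(-19) = -15200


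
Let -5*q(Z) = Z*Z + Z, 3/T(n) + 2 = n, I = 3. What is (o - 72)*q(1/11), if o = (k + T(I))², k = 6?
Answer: -108/605 ≈ -0.17851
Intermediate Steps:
T(n) = 3/(-2 + n)
q(Z) = -Z/5 - Z²/5 (q(Z) = -(Z*Z + Z)/5 = -(Z² + Z)/5 = -(Z + Z²)/5 = -Z/5 - Z²/5)
o = 81 (o = (6 + 3/(-2 + 3))² = (6 + 3/1)² = (6 + 3*1)² = (6 + 3)² = 9² = 81)
(o - 72)*q(1/11) = (81 - 72)*(-⅕*(1 + 1/11)/11) = 9*(-⅕*1/11*(1 + 1/11)) = 9*(-⅕*1/11*12/11) = 9*(-12/605) = -108/605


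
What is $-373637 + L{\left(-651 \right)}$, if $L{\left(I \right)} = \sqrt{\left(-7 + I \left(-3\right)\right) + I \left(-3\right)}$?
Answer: $-373637 + \sqrt{3899} \approx -3.7357 \cdot 10^{5}$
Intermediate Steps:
$L{\left(I \right)} = \sqrt{-7 - 6 I}$ ($L{\left(I \right)} = \sqrt{\left(-7 - 3 I\right) - 3 I} = \sqrt{-7 - 6 I}$)
$-373637 + L{\left(-651 \right)} = -373637 + \sqrt{-7 - -3906} = -373637 + \sqrt{-7 + 3906} = -373637 + \sqrt{3899}$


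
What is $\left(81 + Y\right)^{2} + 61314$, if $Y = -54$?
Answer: $62043$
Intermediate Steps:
$\left(81 + Y\right)^{2} + 61314 = \left(81 - 54\right)^{2} + 61314 = 27^{2} + 61314 = 729 + 61314 = 62043$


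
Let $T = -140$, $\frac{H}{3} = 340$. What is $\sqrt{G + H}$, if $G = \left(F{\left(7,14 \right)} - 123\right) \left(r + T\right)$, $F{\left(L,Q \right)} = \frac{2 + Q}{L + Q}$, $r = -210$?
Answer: $\frac{\sqrt{394230}}{3} \approx 209.29$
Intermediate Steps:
$H = 1020$ ($H = 3 \cdot 340 = 1020$)
$F{\left(L,Q \right)} = \frac{2 + Q}{L + Q}$
$G = \frac{128350}{3}$ ($G = \left(\frac{2 + 14}{7 + 14} - 123\right) \left(-210 - 140\right) = \left(\frac{1}{21} \cdot 16 - 123\right) \left(-350\right) = \left(\frac{16}{21} - 123\right) \left(-350\right) = \left(- \frac{2567}{21}\right) \left(-350\right) = \frac{128350}{3} \approx 42783.0$)
$\sqrt{G + H} = \sqrt{\frac{128350}{3} + 1020} = \sqrt{\frac{131410}{3}} = \frac{\sqrt{394230}}{3}$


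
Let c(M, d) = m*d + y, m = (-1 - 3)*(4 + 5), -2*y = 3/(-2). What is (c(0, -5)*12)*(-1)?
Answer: -2169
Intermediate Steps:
y = ¾ (y = -3/(2*(-2)) = -3*(-1)/(2*2) = -½*(-3/2) = ¾ ≈ 0.75000)
m = -36 (m = -4*9 = -36)
c(M, d) = ¾ - 36*d (c(M, d) = -36*d + ¾ = ¾ - 36*d)
(c(0, -5)*12)*(-1) = ((¾ - 36*(-5))*12)*(-1) = ((¾ + 180)*12)*(-1) = ((723/4)*12)*(-1) = 2169*(-1) = -2169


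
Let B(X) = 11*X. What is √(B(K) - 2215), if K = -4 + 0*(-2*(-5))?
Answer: 3*I*√251 ≈ 47.529*I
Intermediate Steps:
K = -4 (K = -4 + 0*10 = -4 + 0 = -4)
√(B(K) - 2215) = √(11*(-4) - 2215) = √(-44 - 2215) = √(-2259) = 3*I*√251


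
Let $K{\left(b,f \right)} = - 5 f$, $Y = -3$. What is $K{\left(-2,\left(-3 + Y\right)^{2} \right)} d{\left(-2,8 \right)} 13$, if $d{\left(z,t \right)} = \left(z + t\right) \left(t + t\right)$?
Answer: $-224640$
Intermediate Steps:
$d{\left(z,t \right)} = 2 t \left(t + z\right)$ ($d{\left(z,t \right)} = \left(t + z\right) 2 t = 2 t \left(t + z\right)$)
$K{\left(-2,\left(-3 + Y\right)^{2} \right)} d{\left(-2,8 \right)} 13 = - 5 \left(-3 - 3\right)^{2} \cdot 2 \cdot 8 \left(8 - 2\right) 13 = - 5 \left(-6\right)^{2} \cdot 2 \cdot 8 \cdot 6 \cdot 13 = \left(-5\right) 36 \cdot 96 \cdot 13 = \left(-180\right) 96 \cdot 13 = \left(-17280\right) 13 = -224640$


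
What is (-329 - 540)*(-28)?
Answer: 24332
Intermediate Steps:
(-329 - 540)*(-28) = -869*(-28) = 24332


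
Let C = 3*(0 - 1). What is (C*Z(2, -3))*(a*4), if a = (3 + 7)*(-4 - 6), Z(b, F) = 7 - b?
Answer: 6000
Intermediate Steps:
C = -3 (C = 3*(-1) = -3)
a = -100 (a = 10*(-10) = -100)
(C*Z(2, -3))*(a*4) = (-3*(7 - 1*2))*(-100*4) = -3*(7 - 2)*(-400) = -3*5*(-400) = -15*(-400) = 6000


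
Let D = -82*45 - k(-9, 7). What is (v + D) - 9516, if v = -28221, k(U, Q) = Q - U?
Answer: -41443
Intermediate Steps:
D = -3706 (D = -82*45 - (7 - 1*(-9)) = -3690 - (7 + 9) = -3690 - 1*16 = -3690 - 16 = -3706)
(v + D) - 9516 = (-28221 - 3706) - 9516 = -31927 - 9516 = -41443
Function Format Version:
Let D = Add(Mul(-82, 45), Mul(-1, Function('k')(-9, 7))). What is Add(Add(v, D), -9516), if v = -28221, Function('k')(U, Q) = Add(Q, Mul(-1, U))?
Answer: -41443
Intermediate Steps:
D = -3706 (D = Add(Mul(-82, 45), Mul(-1, Add(7, Mul(-1, -9)))) = Add(-3690, Mul(-1, Add(7, 9))) = Add(-3690, Mul(-1, 16)) = Add(-3690, -16) = -3706)
Add(Add(v, D), -9516) = Add(Add(-28221, -3706), -9516) = Add(-31927, -9516) = -41443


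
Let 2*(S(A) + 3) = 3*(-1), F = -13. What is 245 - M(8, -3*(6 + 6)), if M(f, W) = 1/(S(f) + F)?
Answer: 8577/35 ≈ 245.06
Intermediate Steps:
S(A) = -9/2 (S(A) = -3 + (3*(-1))/2 = -3 + (½)*(-3) = -3 - 3/2 = -9/2)
M(f, W) = -2/35 (M(f, W) = 1/(-9/2 - 13) = 1/(-35/2) = -2/35)
245 - M(8, -3*(6 + 6)) = 245 - 1*(-2/35) = 245 + 2/35 = 8577/35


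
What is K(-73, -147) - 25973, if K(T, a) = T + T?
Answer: -26119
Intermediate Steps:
K(T, a) = 2*T
K(-73, -147) - 25973 = 2*(-73) - 25973 = -146 - 25973 = -26119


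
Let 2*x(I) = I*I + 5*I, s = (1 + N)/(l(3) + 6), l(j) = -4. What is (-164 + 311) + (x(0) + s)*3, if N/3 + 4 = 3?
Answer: 144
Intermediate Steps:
N = -3 (N = -12 + 3*3 = -12 + 9 = -3)
s = -1 (s = (1 - 3)/(-4 + 6) = -2/2 = -2*1/2 = -1)
x(I) = I**2/2 + 5*I/2 (x(I) = (I*I + 5*I)/2 = (I**2 + 5*I)/2 = I**2/2 + 5*I/2)
(-164 + 311) + (x(0) + s)*3 = (-164 + 311) + ((1/2)*0*(5 + 0) - 1)*3 = 147 + ((1/2)*0*5 - 1)*3 = 147 + (0 - 1)*3 = 147 - 1*3 = 147 - 3 = 144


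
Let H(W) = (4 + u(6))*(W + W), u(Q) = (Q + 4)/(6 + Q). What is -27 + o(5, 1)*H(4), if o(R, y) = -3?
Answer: -143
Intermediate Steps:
u(Q) = (4 + Q)/(6 + Q)
H(W) = 29*W/3 (H(W) = (4 + (4 + 6)/(6 + 6))*(W + W) = (4 + 10/12)*(2*W) = (4 + (1/12)*10)*(2*W) = (4 + ⅚)*(2*W) = 29*(2*W)/6 = 29*W/3)
-27 + o(5, 1)*H(4) = -27 - 29*4 = -27 - 3*116/3 = -27 - 116 = -143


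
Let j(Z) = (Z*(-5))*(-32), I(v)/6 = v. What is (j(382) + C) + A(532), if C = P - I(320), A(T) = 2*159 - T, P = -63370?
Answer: -4384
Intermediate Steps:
I(v) = 6*v
j(Z) = 160*Z (j(Z) = -5*Z*(-32) = 160*Z)
A(T) = 318 - T
C = -65290 (C = -63370 - 6*320 = -63370 - 1*1920 = -63370 - 1920 = -65290)
(j(382) + C) + A(532) = (160*382 - 65290) + (318 - 1*532) = (61120 - 65290) + (318 - 532) = -4170 - 214 = -4384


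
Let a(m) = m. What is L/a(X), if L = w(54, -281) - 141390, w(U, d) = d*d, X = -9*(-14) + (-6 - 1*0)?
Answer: -62429/120 ≈ -520.24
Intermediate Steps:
X = 120 (X = 126 + (-6 + 0) = 126 - 6 = 120)
w(U, d) = d²
L = -62429 (L = (-281)² - 141390 = 78961 - 141390 = -62429)
L/a(X) = -62429/120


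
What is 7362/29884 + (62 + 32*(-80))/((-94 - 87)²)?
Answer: 83268125/489514862 ≈ 0.17010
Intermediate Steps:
7362/29884 + (62 + 32*(-80))/((-94 - 87)²) = 7362*(1/29884) + (62 - 2560)/((-181)²) = 3681/14942 - 2498/32761 = 83268125/489514862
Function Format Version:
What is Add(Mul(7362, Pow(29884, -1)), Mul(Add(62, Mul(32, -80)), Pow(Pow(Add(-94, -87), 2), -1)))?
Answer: Rational(83268125, 489514862) ≈ 0.17010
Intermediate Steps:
Add(Mul(7362, Pow(29884, -1)), Mul(Add(62, Mul(32, -80)), Pow(Pow(Add(-94, -87), 2), -1))) = Add(Mul(7362, Rational(1, 29884)), Mul(Add(62, -2560), Pow(Pow(-181, 2), -1))) = Add(Rational(3681, 14942), Mul(-2498, Pow(32761, -1))) = Add(Rational(3681, 14942), Mul(-2498, Rational(1, 32761))) = Add(Rational(3681, 14942), Rational(-2498, 32761)) = Rational(83268125, 489514862)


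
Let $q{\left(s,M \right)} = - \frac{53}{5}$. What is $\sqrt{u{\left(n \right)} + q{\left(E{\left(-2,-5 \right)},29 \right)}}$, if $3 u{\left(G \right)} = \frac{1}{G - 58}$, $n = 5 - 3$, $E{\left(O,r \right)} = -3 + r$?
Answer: $\frac{i \sqrt{1870890}}{420} \approx 3.2567 i$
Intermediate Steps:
$q{\left(s,M \right)} = - \frac{53}{5}$ ($q{\left(s,M \right)} = \left(-53\right) \frac{1}{5} = - \frac{53}{5}$)
$n = 2$
$u{\left(G \right)} = \frac{1}{3 \left(-58 + G\right)}$ ($u{\left(G \right)} = \frac{1}{3 \left(G - 58\right)} = \frac{1}{3 \left(-58 + G\right)}$)
$\sqrt{u{\left(n \right)} + q{\left(E{\left(-2,-5 \right)},29 \right)}} = \sqrt{\frac{1}{3 \left(-58 + 2\right)} - \frac{53}{5}} = \sqrt{\frac{1}{3 \left(-56\right)} - \frac{53}{5}} = \sqrt{\frac{1}{3} \left(- \frac{1}{56}\right) - \frac{53}{5}} = \sqrt{- \frac{1}{168} - \frac{53}{5}} = \sqrt{- \frac{8909}{840}} = \frac{i \sqrt{1870890}}{420}$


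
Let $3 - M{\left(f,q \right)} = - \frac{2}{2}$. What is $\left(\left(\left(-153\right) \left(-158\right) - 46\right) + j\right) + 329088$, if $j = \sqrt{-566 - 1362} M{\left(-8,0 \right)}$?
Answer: $353216 + 8 i \sqrt{482} \approx 3.5322 \cdot 10^{5} + 175.64 i$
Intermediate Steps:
$M{\left(f,q \right)} = 4$ ($M{\left(f,q \right)} = 3 - - \frac{2}{2} = 3 - \left(-2\right) \frac{1}{2} = 3 - -1 = 3 + 1 = 4$)
$j = 8 i \sqrt{482}$ ($j = \sqrt{-566 - 1362} \cdot 4 = \sqrt{-1928} \cdot 4 = 2 i \sqrt{482} \cdot 4 = 8 i \sqrt{482} \approx 175.64 i$)
$\left(\left(\left(-153\right) \left(-158\right) - 46\right) + j\right) + 329088 = \left(\left(\left(-153\right) \left(-158\right) - 46\right) + 8 i \sqrt{482}\right) + 329088 = \left(\left(24174 - 46\right) + 8 i \sqrt{482}\right) + 329088 = \left(24128 + 8 i \sqrt{482}\right) + 329088 = 353216 + 8 i \sqrt{482}$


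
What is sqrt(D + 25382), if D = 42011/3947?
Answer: 3*sqrt(43954127495)/3947 ≈ 159.35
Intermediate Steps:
D = 42011/3947 (D = 42011*(1/3947) = 42011/3947 ≈ 10.644)
sqrt(D + 25382) = sqrt(42011/3947 + 25382) = sqrt(100224765/3947) = 3*sqrt(43954127495)/3947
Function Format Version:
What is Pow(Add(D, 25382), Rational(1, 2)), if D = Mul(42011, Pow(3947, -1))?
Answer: Mul(Rational(3, 3947), Pow(43954127495, Rational(1, 2))) ≈ 159.35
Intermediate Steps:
D = Rational(42011, 3947) (D = Mul(42011, Rational(1, 3947)) = Rational(42011, 3947) ≈ 10.644)
Pow(Add(D, 25382), Rational(1, 2)) = Pow(Add(Rational(42011, 3947), 25382), Rational(1, 2)) = Pow(Rational(100224765, 3947), Rational(1, 2)) = Mul(Rational(3, 3947), Pow(43954127495, Rational(1, 2)))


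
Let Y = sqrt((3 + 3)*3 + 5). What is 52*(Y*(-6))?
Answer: -312*sqrt(23) ≈ -1496.3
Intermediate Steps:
Y = sqrt(23) (Y = sqrt(6*3 + 5) = sqrt(18 + 5) = sqrt(23) ≈ 4.7958)
52*(Y*(-6)) = 52*(sqrt(23)*(-6)) = 52*(-6*sqrt(23)) = -312*sqrt(23)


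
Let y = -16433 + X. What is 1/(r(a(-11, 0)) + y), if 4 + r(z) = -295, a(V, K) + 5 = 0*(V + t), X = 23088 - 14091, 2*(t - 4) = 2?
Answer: -1/7735 ≈ -0.00012928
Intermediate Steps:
t = 5 (t = 4 + (½)*2 = 4 + 1 = 5)
X = 8997
a(V, K) = -5 (a(V, K) = -5 + 0*(V + 5) = -5 + 0*(5 + V) = -5 + 0 = -5)
r(z) = -299 (r(z) = -4 - 295 = -299)
y = -7436 (y = -16433 + 8997 = -7436)
1/(r(a(-11, 0)) + y) = 1/(-299 - 7436) = 1/(-7735) = -1/7735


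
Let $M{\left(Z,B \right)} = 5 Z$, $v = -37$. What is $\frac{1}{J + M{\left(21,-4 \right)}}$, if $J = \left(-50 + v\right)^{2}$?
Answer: $\frac{1}{7674} \approx 0.00013031$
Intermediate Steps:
$J = 7569$ ($J = \left(-50 - 37\right)^{2} = \left(-87\right)^{2} = 7569$)
$\frac{1}{J + M{\left(21,-4 \right)}} = \frac{1}{7569 + 5 \cdot 21} = \frac{1}{7569 + 105} = \frac{1}{7674}$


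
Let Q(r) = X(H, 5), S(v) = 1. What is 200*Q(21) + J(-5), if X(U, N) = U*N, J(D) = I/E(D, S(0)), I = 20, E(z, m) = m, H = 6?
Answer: 6020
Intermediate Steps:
J(D) = 20 (J(D) = 20/1 = 20*1 = 20)
X(U, N) = N*U
Q(r) = 30 (Q(r) = 5*6 = 30)
200*Q(21) + J(-5) = 200*30 + 20 = 6000 + 20 = 6020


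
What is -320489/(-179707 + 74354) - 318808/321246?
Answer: 34684215035/16922114919 ≈ 2.0496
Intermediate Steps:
-320489/(-179707 + 74354) - 318808/321246 = -320489/(-105353) - 318808*1/321246 = -320489*(-1/105353) - 159404/160623 = 320489/105353 - 159404/160623 = 34684215035/16922114919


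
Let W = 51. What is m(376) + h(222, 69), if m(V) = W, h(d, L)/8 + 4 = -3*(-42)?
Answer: 1027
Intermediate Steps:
h(d, L) = 976 (h(d, L) = -32 + 8*(-3*(-42)) = -32 + 8*126 = -32 + 1008 = 976)
m(V) = 51
m(376) + h(222, 69) = 51 + 976 = 1027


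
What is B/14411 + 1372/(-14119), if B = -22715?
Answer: -48640711/29066987 ≈ -1.6734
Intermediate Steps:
B/14411 + 1372/(-14119) = -22715/14411 + 1372/(-14119) = -22715*1/14411 + 1372*(-1/14119) = -22715/14411 - 196/2017 = -48640711/29066987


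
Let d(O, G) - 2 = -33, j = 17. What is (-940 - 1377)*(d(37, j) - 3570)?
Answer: 8343517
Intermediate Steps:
d(O, G) = -31 (d(O, G) = 2 - 33 = -31)
(-940 - 1377)*(d(37, j) - 3570) = (-940 - 1377)*(-31 - 3570) = -2317*(-3601) = 8343517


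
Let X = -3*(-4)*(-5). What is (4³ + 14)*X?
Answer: -4680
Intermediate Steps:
X = -60 (X = 12*(-5) = -60)
(4³ + 14)*X = (4³ + 14)*(-60) = (64 + 14)*(-60) = 78*(-60) = -4680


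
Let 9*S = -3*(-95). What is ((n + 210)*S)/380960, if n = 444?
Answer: 2071/38096 ≈ 0.054363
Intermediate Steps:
S = 95/3 (S = (-3*(-95))/9 = (1/9)*285 = 95/3 ≈ 31.667)
((n + 210)*S)/380960 = ((444 + 210)*(95/3))/380960 = (654*(95/3))*(1/380960) = 20710*(1/380960) = 2071/38096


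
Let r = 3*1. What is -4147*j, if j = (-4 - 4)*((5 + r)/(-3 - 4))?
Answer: -265408/7 ≈ -37915.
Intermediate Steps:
r = 3
j = 64/7 (j = (-4 - 4)*((5 + 3)/(-3 - 4)) = -64/(-7) = -64*(-1)/7 = -8*(-8/7) = 64/7 ≈ 9.1429)
-4147*j = -4147*64/7 = -265408/7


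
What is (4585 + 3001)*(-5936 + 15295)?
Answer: 70997374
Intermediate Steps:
(4585 + 3001)*(-5936 + 15295) = 7586*9359 = 70997374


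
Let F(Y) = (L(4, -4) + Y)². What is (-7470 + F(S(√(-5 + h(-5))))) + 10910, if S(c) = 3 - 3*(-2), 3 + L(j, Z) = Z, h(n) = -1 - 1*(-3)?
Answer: 3444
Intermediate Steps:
h(n) = 2 (h(n) = -1 + 3 = 2)
L(j, Z) = -3 + Z
S(c) = 9 (S(c) = 3 - 1*(-6) = 3 + 6 = 9)
F(Y) = (-7 + Y)² (F(Y) = ((-3 - 4) + Y)² = (-7 + Y)²)
(-7470 + F(S(√(-5 + h(-5))))) + 10910 = (-7470 + (-7 + 9)²) + 10910 = (-7470 + 2²) + 10910 = (-7470 + 4) + 10910 = -7466 + 10910 = 3444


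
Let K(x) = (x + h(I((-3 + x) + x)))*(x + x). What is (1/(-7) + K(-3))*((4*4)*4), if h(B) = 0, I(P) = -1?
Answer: 8000/7 ≈ 1142.9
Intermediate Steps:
K(x) = 2*x² (K(x) = (x + 0)*(x + x) = x*(2*x) = 2*x²)
(1/(-7) + K(-3))*((4*4)*4) = (1/(-7) + 2*(-3)²)*((4*4)*4) = (-⅐ + 2*9)*(16*4) = (-⅐ + 18)*64 = (125/7)*64 = 8000/7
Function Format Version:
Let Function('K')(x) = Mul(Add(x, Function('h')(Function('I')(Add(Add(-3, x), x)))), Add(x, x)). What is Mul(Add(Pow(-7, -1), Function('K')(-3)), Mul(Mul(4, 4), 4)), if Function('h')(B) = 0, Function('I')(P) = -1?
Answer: Rational(8000, 7) ≈ 1142.9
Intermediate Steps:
Function('K')(x) = Mul(2, Pow(x, 2)) (Function('K')(x) = Mul(Add(x, 0), Add(x, x)) = Mul(x, Mul(2, x)) = Mul(2, Pow(x, 2)))
Mul(Add(Pow(-7, -1), Function('K')(-3)), Mul(Mul(4, 4), 4)) = Mul(Add(Pow(-7, -1), Mul(2, Pow(-3, 2))), Mul(Mul(4, 4), 4)) = Mul(Add(Rational(-1, 7), Mul(2, 9)), Mul(16, 4)) = Mul(Add(Rational(-1, 7), 18), 64) = Mul(Rational(125, 7), 64) = Rational(8000, 7)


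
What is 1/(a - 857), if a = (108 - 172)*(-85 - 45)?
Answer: 1/7463 ≈ 0.00013399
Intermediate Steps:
a = 8320 (a = -64*(-130) = 8320)
1/(a - 857) = 1/(8320 - 857) = 1/7463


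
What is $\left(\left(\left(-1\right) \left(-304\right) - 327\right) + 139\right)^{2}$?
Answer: $13456$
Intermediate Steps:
$\left(\left(\left(-1\right) \left(-304\right) - 327\right) + 139\right)^{2} = \left(\left(304 - 327\right) + 139\right)^{2} = \left(-23 + 139\right)^{2} = 116^{2} = 13456$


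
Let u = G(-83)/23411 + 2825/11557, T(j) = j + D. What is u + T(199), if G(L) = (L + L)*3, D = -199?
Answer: 60380689/270560927 ≈ 0.22317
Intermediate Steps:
G(L) = 6*L (G(L) = (2*L)*3 = 6*L)
T(j) = -199 + j (T(j) = j - 199 = -199 + j)
u = 60380689/270560927 (u = (6*(-83))/23411 + 2825/11557 = -498*1/23411 + 2825*(1/11557) = -498/23411 + 2825/11557 = 60380689/270560927 ≈ 0.22317)
u + T(199) = 60380689/270560927 + (-199 + 199) = 60380689/270560927 + 0 = 60380689/270560927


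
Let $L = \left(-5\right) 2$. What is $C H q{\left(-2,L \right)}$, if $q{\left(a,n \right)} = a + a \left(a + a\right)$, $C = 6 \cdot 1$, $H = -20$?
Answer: $-720$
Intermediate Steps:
$L = -10$
$C = 6$
$q{\left(a,n \right)} = a + 2 a^{2}$ ($q{\left(a,n \right)} = a + a 2 a = a + 2 a^{2}$)
$C H q{\left(-2,L \right)} = 6 \left(-20\right) \left(- 2 \left(1 + 2 \left(-2\right)\right)\right) = - 120 \left(- 2 \left(1 - 4\right)\right) = - 120 \left(\left(-2\right) \left(-3\right)\right) = \left(-120\right) 6 = -720$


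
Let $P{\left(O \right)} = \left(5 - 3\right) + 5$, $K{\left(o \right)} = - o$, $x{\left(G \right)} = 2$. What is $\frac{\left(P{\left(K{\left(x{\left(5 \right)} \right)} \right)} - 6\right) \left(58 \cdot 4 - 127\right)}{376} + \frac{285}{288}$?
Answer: $\frac{5725}{4512} \approx 1.2688$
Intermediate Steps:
$P{\left(O \right)} = 7$ ($P{\left(O \right)} = 2 + 5 = 7$)
$\frac{\left(P{\left(K{\left(x{\left(5 \right)} \right)} \right)} - 6\right) \left(58 \cdot 4 - 127\right)}{376} + \frac{285}{288} = \frac{\left(7 - 6\right) \left(58 \cdot 4 - 127\right)}{376} + \frac{285}{288} = 1 \left(232 - 127\right) \frac{1}{376} + 285 \cdot \frac{1}{288} = 1 \cdot 105 \cdot \frac{1}{376} + \frac{95}{96} = 105 \cdot \frac{1}{376} + \frac{95}{96} = \frac{105}{376} + \frac{95}{96} = \frac{5725}{4512}$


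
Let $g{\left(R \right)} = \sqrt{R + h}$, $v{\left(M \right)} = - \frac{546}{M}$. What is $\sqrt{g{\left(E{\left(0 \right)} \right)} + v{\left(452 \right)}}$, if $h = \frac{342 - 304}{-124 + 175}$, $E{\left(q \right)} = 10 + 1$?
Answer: $\frac{\sqrt{-160476498 + 2604876 \sqrt{30549}}}{11526} \approx 1.4897$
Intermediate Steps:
$E{\left(q \right)} = 11$
$h = \frac{38}{51} \approx 0.7451$
$g{\left(R \right)} = \sqrt{\frac{38}{51} + R}$ ($g{\left(R \right)} = \sqrt{R + \frac{38}{51}} = \sqrt{\frac{38}{51} + R}$)
$\sqrt{g{\left(E{\left(0 \right)} \right)} + v{\left(452 \right)}} = \sqrt{\frac{\sqrt{1938 + 2601 \cdot 11}}{51} - \frac{546}{452}} = \sqrt{\frac{\sqrt{1938 + 28611}}{51} - \frac{273}{226}} = \sqrt{\frac{\sqrt{30549}}{51} - \frac{273}{226}} = \sqrt{- \frac{273}{226} + \frac{\sqrt{30549}}{51}}$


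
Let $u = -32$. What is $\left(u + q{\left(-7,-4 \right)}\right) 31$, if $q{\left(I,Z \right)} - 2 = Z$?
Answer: $-1054$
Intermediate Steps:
$q{\left(I,Z \right)} = 2 + Z$
$\left(u + q{\left(-7,-4 \right)}\right) 31 = \left(-32 + \left(2 - 4\right)\right) 31 = \left(-32 - 2\right) 31 = \left(-34\right) 31 = -1054$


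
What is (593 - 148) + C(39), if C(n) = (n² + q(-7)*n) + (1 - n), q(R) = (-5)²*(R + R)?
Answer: -11722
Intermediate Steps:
q(R) = 50*R (q(R) = 25*(2*R) = 50*R)
C(n) = 1 + n² - 351*n (C(n) = (n² + (50*(-7))*n) + (1 - n) = (n² - 350*n) + (1 - n) = 1 + n² - 351*n)
(593 - 148) + C(39) = (593 - 148) + (1 + 39² - 351*39) = 445 + (1 + 1521 - 13689) = 445 - 12167 = -11722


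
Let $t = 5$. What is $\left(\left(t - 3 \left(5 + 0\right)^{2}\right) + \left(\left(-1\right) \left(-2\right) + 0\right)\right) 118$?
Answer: $-8024$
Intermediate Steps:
$\left(\left(t - 3 \left(5 + 0\right)^{2}\right) + \left(\left(-1\right) \left(-2\right) + 0\right)\right) 118 = \left(\left(5 - 3 \left(5 + 0\right)^{2}\right) + \left(\left(-1\right) \left(-2\right) + 0\right)\right) 118 = \left(\left(5 - 3 \cdot 5^{2}\right) + \left(2 + 0\right)\right) 118 = \left(\left(5 - 75\right) + 2\right) 118 = \left(-70 + 2\right) 118 = \left(-68\right) 118 = -8024$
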